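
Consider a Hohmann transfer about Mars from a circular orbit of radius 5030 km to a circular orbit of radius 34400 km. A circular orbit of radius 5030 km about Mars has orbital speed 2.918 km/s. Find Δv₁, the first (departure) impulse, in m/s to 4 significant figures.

From the circular-orbit relation v² = μ/r at r = 5030 km: μ = v²r = (2.918)² × 5030 = 42829.1 km³/s².
The Hohmann ellipse has a_t = (r₁ + r₂)/2 = 19715 km.
On the circular orbit at r = 5030 km, v_c = √(μ/r) = 2.9180 km/s.
Vis-viva on the transfer ellipse at r = 5030 km gives v_t = √[μ(2/r − 1/a_t)] = 3.8545 km/s.
Δv₁ = |v_t − v_c| = |3.8545 − 2.9180| = 0.9365 km/s.

Δv₁ = 936.5 m/s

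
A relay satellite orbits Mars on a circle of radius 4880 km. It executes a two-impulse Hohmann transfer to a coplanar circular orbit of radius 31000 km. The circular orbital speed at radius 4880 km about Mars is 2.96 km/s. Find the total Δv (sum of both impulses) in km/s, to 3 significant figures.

From the circular-orbit relation v² = μ/r at r = 4880 km: μ = v²r = (2.96)² × 4880 = 42756.6 km³/s².
The Hohmann ellipse has a_t = (r₁ + r₂)/2 = 17940 km.
Circular speed at r₁: v₁ = √(μ/r₁) = √(42756.6/4880) = 2.960 km/s.
Transfer-orbit speed at r₁ (vis-viva equation): v_p = √[μ(2/r₁ − 1/a_t)] = 3.891 km/s.
First burn Δv₁ = |v_p − v₁| = 0.9310 km/s.
At r₂, v₂ = √(μ/r₂) = 1.1744 km/s.
Transfer-orbit speed at r₂: v_a = √[μ(2/r₂ − 1/a_t)] = 0.61252 km/s.
Second burn Δv₂ = |v₂ − v_a| = 0.5619 km/s.
Δv = Δv₁ + Δv₂ = 0.9310 + 0.5619 = 1.493 km/s.

Δv = 1.49 km/s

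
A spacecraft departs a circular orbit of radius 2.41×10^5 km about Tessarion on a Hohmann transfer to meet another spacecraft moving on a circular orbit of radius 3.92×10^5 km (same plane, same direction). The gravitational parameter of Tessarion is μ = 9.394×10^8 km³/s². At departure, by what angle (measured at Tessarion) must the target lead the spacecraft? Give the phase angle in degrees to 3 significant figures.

φ = 49.4°

The Hohmann ellipse has a_t = (r₁ + r₂)/2 = 3.165×10^5 km.
Transfer time t = π√(a_t³/μ) = 18250 s.
Target angular speed ω₂ = √(μ/r₂³) = 1.249×10^-4 rad/s.
Angle swept by the target during transfer: ω₂·t = 2.279 rad = 130.6°.
Arrival is 180° from departure on the ellipse, so φ = 180° − 130.6° = 49.4°.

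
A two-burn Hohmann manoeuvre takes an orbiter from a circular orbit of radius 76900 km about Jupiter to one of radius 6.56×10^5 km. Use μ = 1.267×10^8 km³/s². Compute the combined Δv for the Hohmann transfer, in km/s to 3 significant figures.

Δv = 21.2 km/s

The Hohmann ellipse has a_t = (r₁ + r₂)/2 = 3.6645×10^5 km.
At r₁ the circular-orbit speed is v₁ = √(μ/r₁) = 40.59 km/s.
Transfer-orbit speed at r₁ (v² = μ(2/r − 1/a)): v_p = √[μ(2/r₁ − 1/a_t)] = 54.31 km/s.
First burn Δv₁ = |v_p − v₁| = 13.72 km/s.
At r₂, v₂ = √(μ/r₂) = 13.897 km/s.
Transfer-orbit speed at r₂: v_a = √[μ(2/r₂ − 1/a_t)] = 6.3664 km/s.
Second burn Δv₂ = |v₂ − v_a| = 7.531 km/s.
Total Δv = Δv₁ + Δv₂ = 21.25 km/s.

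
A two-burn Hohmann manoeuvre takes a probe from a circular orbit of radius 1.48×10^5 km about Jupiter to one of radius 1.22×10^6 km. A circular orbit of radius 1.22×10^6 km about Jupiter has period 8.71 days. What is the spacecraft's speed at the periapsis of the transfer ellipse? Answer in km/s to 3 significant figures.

From Kepler's third law T² = 4π²r³/μ at r = 1.22×10^6 km, T = 8.71 days = 8.71 × 86400 s = 7.52544×10^5 s: μ = 4π²r³/T² = 1.26583×10^8 km³/s².
Transfer-ellipse semi-major axis a_t = (r₁ + r₂)/2 = (1.480×10^5 + 1.220×10^6)/2 = 6.840×10^5 km.
The periapsis of the transfer ellipse is at r = 1.480×10^5 km.
From the vis-viva equation, v = √[μ(2/r − 1/a_t)] = 39.06 km/s.

v = 39.1 km/s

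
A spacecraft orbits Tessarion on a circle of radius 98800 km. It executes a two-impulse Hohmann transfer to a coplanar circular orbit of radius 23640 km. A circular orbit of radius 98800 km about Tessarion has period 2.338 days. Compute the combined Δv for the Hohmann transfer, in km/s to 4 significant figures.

From Kepler's third law T² = 4π²r³/μ at r = 98800 km, T = 2.338 days = 2.338 × 86400 s = 2.020032×10^5 s: μ = 4π²r³/T² = 9.33070×10^5 km³/s².
The Hohmann ellipse has a_t = (r₁ + r₂)/2 = 61220 km.
At r₁ the circular-orbit speed is v₁ = √(μ/r₁) = 3.073 km/s.
Transfer-orbit speed at r₁ (vis-viva equation): v_a = √[μ(2/r₁ − 1/a_t)] = 1.910 km/s.
First burn Δv₁ = |v_a − v₁| = 1.163 km/s.
At r₂, v₂ = √(μ/r₂) = 6.2825 km/s.
Transfer-orbit speed at r₂: v_p = √[μ(2/r₂ − 1/a_t)] = 7.9811 km/s.
Second burn Δv₂ = |v₂ − v_p| = 1.699 km/s.
Total Δv = Δv₁ + Δv₂ = 2.862 km/s.

Δv = 2.862 km/s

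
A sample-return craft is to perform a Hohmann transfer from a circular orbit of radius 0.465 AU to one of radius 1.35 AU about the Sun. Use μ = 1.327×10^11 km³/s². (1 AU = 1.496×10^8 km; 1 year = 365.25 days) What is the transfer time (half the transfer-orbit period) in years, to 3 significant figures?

In km: r₁ = 0.465 × 1.496×10^8 = 6.9564×10^7 km; r₂ = 1.35 × 1.496×10^8 = 2.0196×10^8 km.
Semi-major axis of the transfer orbit: a_t = (6.9564×10^7 + 2.0196×10^8)/2 = 1.35762×10^8 km.
Transfer time t = π√(a_t³/μ) = π√((1.35762×10^8)³ / 1.327×10^11) = 1.364×10^7 s.
Converting: 1.364×10^7 s ÷ 3.15576×10^7 s/year (365.25 × 86400) = 0.432 years.

t = 0.432 years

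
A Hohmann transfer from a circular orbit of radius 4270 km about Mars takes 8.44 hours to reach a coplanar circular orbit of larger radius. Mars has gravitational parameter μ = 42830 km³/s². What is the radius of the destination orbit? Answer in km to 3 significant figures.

r₂ = 27500 km

Transfer time t = 8.44 hours = 30384 s, and t = π√(a_t³/μ).
So a_t = (μ t²/π²)^(1/3) = (42830 × (30384)² / π²)^(1/3) = 15882 km.
Since a_t = (r₁ + r₂)/2, r₂ = 2a_t − r₁ = 2×15882 − 4270 = 27494 km.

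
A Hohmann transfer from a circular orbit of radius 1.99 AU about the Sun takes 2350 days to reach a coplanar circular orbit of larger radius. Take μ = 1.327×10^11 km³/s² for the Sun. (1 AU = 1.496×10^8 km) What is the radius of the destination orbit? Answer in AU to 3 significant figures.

r₂ = 8.99 AU

In km: r₁ = 1.99 × 1.496×10^8 = 2.97704×10^8 km.
Transfer time t = 2350 days = 2.0304×10^8 s, and t = π√(a_t³/μ).
So a_t = (μ t²/π²)^(1/3) = (1.327×10^11 × (2.0304×10^8)² / π²)^(1/3) = 8.2144×10^8 km.
Since a_t = (r₁ + r₂)/2, r₂ = 2a_t − r₁ = 2×8.2144×10^8 − 2.97704×10^8 = 1.345176×10^9 km.
In AU: r₂ = 1.345176×10^9 / 1.496×10^8 = 8.99 AU.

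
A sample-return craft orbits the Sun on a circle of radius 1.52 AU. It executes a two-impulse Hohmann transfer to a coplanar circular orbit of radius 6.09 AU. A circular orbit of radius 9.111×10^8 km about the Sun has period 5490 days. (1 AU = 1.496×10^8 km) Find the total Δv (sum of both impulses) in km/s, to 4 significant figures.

From Kepler's third law T² = 4π²r³/μ at r = 9.111×10^8 km, T = 5490 days = 5490 × 86400 s = 4.74336×10^8 s: μ = 4π²r³/T² = 1.32705×10^11 km³/s².
In km: r₁ = 1.52 × 1.496×10^8 = 2.27392×10^8 km; r₂ = 6.09 × 1.496×10^8 = 9.11064×10^8 km.
Transfer-ellipse semi-major axis a_t = (r₁ + r₂)/2 = (2.27392×10^8 + 9.11064×10^8)/2 = 5.69228×10^8 km.
At r₁ the circular-orbit speed is v₁ = √(μ/r₁) = 24.1577 km/s.
On the transfer ellipse at r₁, vis-viva equation gives v_p = √[μ(2/r₁ − 1/a_t)] = 30.5623 km/s.
First burn Δv₁ = |v_p − v₁| = 6.405 km/s.
At r₂, v₂ = √(μ/r₂) = 12.069 km/s.
Transfer-orbit speed at r₂: v_a = √[μ(2/r₂ − 1/a_t)] = 7.6280 km/s.
Second burn Δv₂ = |v₂ − v_a| = 4.441 km/s.
Δv = Δv₁ + Δv₂ = 6.405 + 4.441 = 10.85 km/s.

Δv = 10.85 km/s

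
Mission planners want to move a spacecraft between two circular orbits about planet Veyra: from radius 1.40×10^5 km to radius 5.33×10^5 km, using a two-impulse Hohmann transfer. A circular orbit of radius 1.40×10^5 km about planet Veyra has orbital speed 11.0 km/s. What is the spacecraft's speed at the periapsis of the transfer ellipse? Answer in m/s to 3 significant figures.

From the circular-orbit relation v² = μ/r at r = 1.40×10^5 km: μ = v²r = (11.0)² × 1.40×10^5 = 1.69400×10^7 km³/s².
Semi-major axis of the transfer orbit: a_t = (1.400×10^5 + 5.330×10^5)/2 = 3.365×10^5 km.
The periapsis of the transfer ellipse is at r = 1.400×10^5 km.
Vis-viva: v = √[μ(2/r − 1/a_t)] = √[1.69400×10^7 × (2/1.400×10^5 − 1/3.365×10^5)] = 13.84 km/s.

v = 13800 m/s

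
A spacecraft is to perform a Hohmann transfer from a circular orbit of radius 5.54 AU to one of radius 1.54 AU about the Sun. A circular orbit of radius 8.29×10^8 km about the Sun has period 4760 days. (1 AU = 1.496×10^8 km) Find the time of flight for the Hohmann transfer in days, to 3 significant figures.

t = 1220 days

From Kepler's third law T² = 4π²r³/μ at r = 8.29×10^8 km, T = 4760 days = 4760 × 86400 s = 4.11264×10^8 s: μ = 4π²r³/T² = 1.32979×10^11 km³/s².
In km: r₁ = 5.54 × 1.496×10^8 = 8.28784×10^8 km; r₂ = 1.54 × 1.496×10^8 = 2.30384×10^8 km.
Semi-major axis of the transfer orbit: a_t = (8.28784×10^8 + 2.30384×10^8)/2 = 5.29584×10^8 km.
Half the transfer-orbit period gives t = π√(a_t³/μ) = 1.050×10^8 s.
Converting: 1.050×10^8 s ÷ 86400 s/day = 1220 days.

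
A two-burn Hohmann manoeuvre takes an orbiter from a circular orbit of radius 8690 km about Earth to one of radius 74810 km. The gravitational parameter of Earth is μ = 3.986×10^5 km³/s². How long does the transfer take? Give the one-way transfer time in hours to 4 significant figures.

t = 11.79 hours

Transfer-ellipse semi-major axis a_t = (r₁ + r₂)/2 = (8690 + 74810)/2 = 41750 km.
Half the transfer-orbit period gives t = π√(a_t³/μ) = 42450 s.
Converting: 42450 s ÷ 3600 s/hour = 11.79 hours.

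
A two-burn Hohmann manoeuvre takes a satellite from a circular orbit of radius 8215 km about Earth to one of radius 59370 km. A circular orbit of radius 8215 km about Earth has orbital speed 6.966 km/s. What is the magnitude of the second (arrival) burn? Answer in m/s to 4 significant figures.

Δv₂ = 1314 m/s

From the circular-orbit relation v² = μ/r at r = 8215 km: μ = v²r = (6.966)² × 8215 = 3.98634×10^5 km³/s².
Semi-major axis of the transfer orbit: a_t = (8215 + 59370)/2 = 33792.5 km.
On the circular orbit at r = 59370 km, v_c = √(μ/r) = 2.5912 km/s.
Transfer-orbit speed at the same r (vis-viva, a = a_t): v_t = √[μ(2/r − 1/a_t)] = 1.2776 km/s.
Δv₂ = |v_t − v_c| = |1.2776 − 2.5912| = 1.314 km/s.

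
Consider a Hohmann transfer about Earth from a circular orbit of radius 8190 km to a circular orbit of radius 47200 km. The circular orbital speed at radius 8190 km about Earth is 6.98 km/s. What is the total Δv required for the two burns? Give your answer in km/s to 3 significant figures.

Δv = 3.46 km/s

From the circular-orbit relation v² = μ/r at r = 8190 km: μ = v²r = (6.98)² × 8190 = 3.99020×10^5 km³/s².
Transfer-ellipse semi-major axis a_t = (r₁ + r₂)/2 = (8190 + 47200)/2 = 27695 km.
At r₁ the circular-orbit speed is v₁ = √(μ/r₁) = 6.9800 km/s.
Transfer-orbit speed at r₁ (vis-viva equation): v_p = √[μ(2/r₁ − 1/a_t)] = 9.1123 km/s.
First burn Δv₁ = |v_p − v₁| = 2.1323 km/s.
Circular speed at r₂: v₂ = √(μ/r₂) = 2.9075 km/s.
Transfer-orbit speed at r₂: v_a = √[μ(2/r₂ − 1/a_t)] = 1.5811 km/s.
Second burn Δv₂ = |v₂ − v_a| = 1.3264 km/s.
Δv = Δv₁ + Δv₂ = 2.1323 + 1.3264 = 3.459 km/s.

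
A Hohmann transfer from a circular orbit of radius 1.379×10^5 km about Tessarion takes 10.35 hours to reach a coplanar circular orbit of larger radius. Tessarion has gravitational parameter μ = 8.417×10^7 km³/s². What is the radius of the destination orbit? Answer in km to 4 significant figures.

Transfer time t = 10.35 hours = 37260 s, and t = π√(a_t³/μ).
So a_t = (μ t²/π²)^(1/3) = (8.417×10^7 × (37260)² / π²)^(1/3) = 2.2792×10^5 km.
Since a_t = (r₁ + r₂)/2, r₂ = 2a_t − r₁ = 2×2.2792×10^5 − 1.379×10^5 = 3.1794×10^5 km.

r₂ = 3.179×10^5 km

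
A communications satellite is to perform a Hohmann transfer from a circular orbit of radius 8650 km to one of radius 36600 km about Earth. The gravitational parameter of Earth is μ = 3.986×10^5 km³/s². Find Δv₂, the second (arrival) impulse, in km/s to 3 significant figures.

Transfer-ellipse semi-major axis a_t = (r₁ + r₂)/2 = (8650 + 36600)/2 = 22625 km.
Circular speed at r = 36600 km: v_c = √(μ/r) = 3.3001 km/s.
Vis-viva on the transfer ellipse at r = 36600 km gives v_t = √[μ(2/r − 1/a_t)] = 2.0405 km/s.
Δv₂ = |v_t − v_c| = |2.0405 − 3.3001| = 1.260 km/s.

Δv₂ = 1.26 km/s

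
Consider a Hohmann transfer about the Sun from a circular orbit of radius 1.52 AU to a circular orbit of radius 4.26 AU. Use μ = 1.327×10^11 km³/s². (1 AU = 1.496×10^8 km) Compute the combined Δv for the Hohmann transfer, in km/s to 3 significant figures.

In km: r₁ = 1.52 × 1.496×10^8 = 2.27392×10^8 km; r₂ = 4.26 × 1.496×10^8 = 6.37296×10^8 km.
Semi-major axis of the transfer orbit: a_t = (2.27392×10^8 + 6.37296×10^8)/2 = 4.32344×10^8 km.
At r₁ the circular-orbit speed is v₁ = √(μ/r₁) = 24.157 km/s.
Transfer-orbit speed at r₁ (vis-viva equation): v_p = √[μ(2/r₁ − 1/a_t)] = 29.329 km/s.
First burn Δv₁ = |v_p − v₁| = 5.172 km/s.
Circular speed at r₂: v₂ = √(μ/r₂) = 14.430 km/s.
Transfer-orbit speed at r₂: v_a = √[μ(2/r₂ − 1/a_t)] = 10.465 km/s.
Second burn Δv₂ = |v₂ − v_a| = 3.965 km/s.
Total Δv = Δv₁ + Δv₂ = 9.137 km/s.

Δv = 9.14 km/s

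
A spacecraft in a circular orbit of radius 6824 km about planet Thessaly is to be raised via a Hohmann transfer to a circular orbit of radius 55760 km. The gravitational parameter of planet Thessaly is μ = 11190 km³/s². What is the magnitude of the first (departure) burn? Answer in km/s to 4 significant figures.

The Hohmann ellipse has a_t = (r₁ + r₂)/2 = 31292 km.
Circular speed at r = 6824 km: v_c = √(μ/r) = 1.28055 km/s.
Transfer-orbit speed at the same r (vis-viva, a = a_t): v_t = √[μ(2/r − 1/a_t)] = 1.70939 km/s.
Δv₁ = |v_t − v_c| = |1.70939 − 1.28055| = 0.4288 km/s.

Δv₁ = 0.4288 km/s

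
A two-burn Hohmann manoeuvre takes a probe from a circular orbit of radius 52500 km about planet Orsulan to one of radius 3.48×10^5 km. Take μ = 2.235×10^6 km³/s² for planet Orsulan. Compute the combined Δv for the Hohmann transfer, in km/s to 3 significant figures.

Δv = 3.31 km/s

The Hohmann ellipse has a_t = (r₁ + r₂)/2 = 2.0025×10^5 km.
Circular speed at r₁: v₁ = √(μ/r₁) = √(2.235×10^6/52500) = 6.5247 km/s.
On the transfer ellipse at r₁, vis-viva equation gives v_p = √[μ(2/r₁ − 1/a_t)] = 8.6013 km/s.
First burn Δv₁ = |v_p − v₁| = 2.0766 km/s.
At r₂, v₂ = √(μ/r₂) = 2.5342 km/s.
Transfer-orbit speed at r₂: v_a = √[μ(2/r₂ − 1/a_t)] = 1.2976 km/s.
Second burn Δv₂ = |v₂ − v_a| = 1.2366 km/s.
Total Δv = Δv₁ + Δv₂ = 3.313 km/s.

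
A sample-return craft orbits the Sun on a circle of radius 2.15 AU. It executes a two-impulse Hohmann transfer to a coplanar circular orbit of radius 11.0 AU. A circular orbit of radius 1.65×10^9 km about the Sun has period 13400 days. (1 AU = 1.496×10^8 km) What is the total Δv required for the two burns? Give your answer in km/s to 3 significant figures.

Δv = 9.79 km/s

From Kepler's third law T² = 4π²r³/μ at r = 1.65×10^9 km, T = 13400 days = 13400 × 86400 s = 1.15776×10^9 s: μ = 4π²r³/T² = 1.32304×10^11 km³/s².
In km: r₁ = 2.15 × 1.496×10^8 = 3.2164×10^8 km; r₂ = 11.0 × 1.496×10^8 = 1.6456×10^9 km.
Transfer-ellipse semi-major axis a_t = (r₁ + r₂)/2 = (3.2164×10^8 + 1.6456×10^9)/2 = 9.8362×10^8 km.
At r₁ the circular-orbit speed is v₁ = √(μ/r₁) = 20.2816 km/s.
On the transfer ellipse at r₁, vis-viva equation gives v_p = √[μ(2/r₁ − 1/a_t)] = 26.2332 km/s.
First burn Δv₁ = |v_p − v₁| = 5.952 km/s.
Circular speed at r₂: v₂ = √(μ/r₂) = 8.9665 km/s.
Transfer-orbit speed at r₂: v_a = √[μ(2/r₂ − 1/a_t)] = 5.1274 km/s.
Second burn Δv₂ = |v₂ − v_a| = 3.839 km/s.
Total Δv = Δv₁ + Δv₂ = 9.791 km/s.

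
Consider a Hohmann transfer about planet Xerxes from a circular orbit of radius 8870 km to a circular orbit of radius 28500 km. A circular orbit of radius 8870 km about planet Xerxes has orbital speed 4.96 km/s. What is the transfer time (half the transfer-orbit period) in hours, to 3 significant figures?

From the circular-orbit relation v² = μ/r at r = 8870 km: μ = v²r = (4.96)² × 8870 = 2.18216×10^5 km³/s².
Transfer-ellipse semi-major axis a_t = (r₁ + r₂)/2 = (8870 + 28500)/2 = 18685 km.
Transfer time t = π√(a_t³/μ) = π√((18685)³ / 2.18216×10^5) = 17180 s.
Converting: 17180 s ÷ 3600 s/hour = 4.77 hours.

t = 4.77 hours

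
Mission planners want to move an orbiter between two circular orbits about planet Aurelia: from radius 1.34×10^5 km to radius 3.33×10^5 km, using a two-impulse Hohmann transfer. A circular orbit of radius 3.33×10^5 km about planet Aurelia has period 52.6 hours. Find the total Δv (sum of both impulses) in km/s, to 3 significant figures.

From Kepler's third law T² = 4π²r³/μ at r = 3.33×10^5 km, T = 52.6 hours = 52.6 × 3600 s = 1.8936×10^5 s: μ = 4π²r³/T² = 4.06552×10^7 km³/s².
The Hohmann ellipse has a_t = (r₁ + r₂)/2 = 2.335×10^5 km.
At r₁ the circular-orbit speed is v₁ = √(μ/r₁) = 17.418 km/s.
On the transfer ellipse at r₁, v² = μ(2/r − 1/a) gives v_p = √[μ(2/r₁ − 1/a_t)] = 20.801 km/s.
First burn Δv₁ = |v_p − v₁| = 3.383 km/s.
At r₂, v₂ = √(μ/r₂) = 11.049 km/s.
Transfer-orbit speed at r₂: v_a = √[μ(2/r₂ − 1/a_t)] = 8.3704 km/s.
Second burn Δv₂ = |v₂ − v_a| = 2.679 km/s.
Total Δv = Δv₁ + Δv₂ = 6.062 km/s.

Δv = 6.06 km/s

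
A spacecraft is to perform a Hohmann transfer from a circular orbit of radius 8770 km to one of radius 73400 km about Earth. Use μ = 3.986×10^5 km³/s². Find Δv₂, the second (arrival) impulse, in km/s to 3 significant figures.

The Hohmann ellipse has a_t = (r₁ + r₂)/2 = 41085 km.
On the circular orbit at r = 73400 km, v_c = √(μ/r) = 2.3303 km/s.
Vis-viva on the transfer ellipse at r = 73400 km gives v_t = √[μ(2/r − 1/a_t)] = 1.0767 km/s.
Δv₂ = |v_t − v_c| = |1.0767 − 2.3303| = 1.254 km/s.

Δv₂ = 1.25 km/s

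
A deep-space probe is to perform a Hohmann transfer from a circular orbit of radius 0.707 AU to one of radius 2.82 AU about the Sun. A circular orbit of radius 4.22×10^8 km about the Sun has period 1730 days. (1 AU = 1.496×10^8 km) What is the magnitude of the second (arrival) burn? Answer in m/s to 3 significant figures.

Δv₂ = 6510 m/s

From Kepler's third law T² = 4π²r³/μ at r = 4.22×10^8 km, T = 1730 days = 1730 × 86400 s = 1.49472×10^8 s: μ = 4π²r³/T² = 1.32794×10^11 km³/s².
In km: r₁ = 0.707 × 1.496×10^8 = 1.057672×10^8 km; r₂ = 2.82 × 1.496×10^8 = 4.21872×10^8 km.
Transfer-ellipse semi-major axis a_t = (r₁ + r₂)/2 = (1.057672×10^8 + 4.21872×10^8)/2 = 2.638196×10^8 km.
On the circular orbit at r = 4.21872×10^8 km, v_c = √(μ/r) = 17.742 km/s.
Vis-viva on the transfer ellipse at r = 4.21872×10^8 km gives v_t = √[μ(2/r − 1/a_t)] = 11.234 km/s.
Δv₂ = |v_t − v_c| = |11.234 − 17.742| = 6.508 km/s.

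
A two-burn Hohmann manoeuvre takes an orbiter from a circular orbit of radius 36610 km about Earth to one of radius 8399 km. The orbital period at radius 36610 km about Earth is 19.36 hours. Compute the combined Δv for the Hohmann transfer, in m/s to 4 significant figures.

Δv = 3182 m/s

From Kepler's third law T² = 4π²r³/μ at r = 36610 km, T = 19.36 hours = 19.36 × 3600 s = 69696 s: μ = 4π²r³/T² = 3.98789×10^5 km³/s².
The Hohmann ellipse has a_t = (r₁ + r₂)/2 = 22504.5 km.
At r₁ the circular-orbit speed is v₁ = √(μ/r₁) = 3.300 km/s.
On the transfer ellipse at r₁, v² = μ(2/r − 1/a) gives v_a = √[μ(2/r₁ − 1/a_t)] = 2.016 km/s.
First burn Δv₁ = |v_a − v₁| = 1.284 km/s.
At r₂, v₂ = √(μ/r₂) = 6.891 km/s.
Transfer-orbit speed at r₂: v_p = √[μ(2/r₂ − 1/a_t)] = 8.789 km/s.
Second burn Δv₂ = |v₂ − v_p| = 1.898 km/s.
Total Δv = Δv₁ + Δv₂ = 3.182 km/s.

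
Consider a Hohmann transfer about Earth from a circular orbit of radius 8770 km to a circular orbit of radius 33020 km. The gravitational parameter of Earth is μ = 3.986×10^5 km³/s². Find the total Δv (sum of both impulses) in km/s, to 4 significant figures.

Semi-major axis of the transfer orbit: a_t = (8770 + 33020)/2 = 20895 km.
Circular speed at r₁: v₁ = √(μ/r₁) = √(3.986×10^5/8770) = 6.7417 km/s.
Transfer-orbit speed at r₁ (vis-viva equation): v_p = √[μ(2/r₁ − 1/a_t)] = 8.4749 km/s.
First burn Δv₁ = |v_p − v₁| = 1.7332 km/s.
Circular speed at r₂: v₂ = √(μ/r₂) = 3.4744 km/s.
Transfer-orbit speed at r₂: v_a = √[μ(2/r₂ − 1/a_t)] = 2.2509 km/s.
Second burn Δv₂ = |v₂ − v_a| = 1.2235 km/s.
Total Δv = Δv₁ + Δv₂ = 2.957 km/s.

Δv = 2.957 km/s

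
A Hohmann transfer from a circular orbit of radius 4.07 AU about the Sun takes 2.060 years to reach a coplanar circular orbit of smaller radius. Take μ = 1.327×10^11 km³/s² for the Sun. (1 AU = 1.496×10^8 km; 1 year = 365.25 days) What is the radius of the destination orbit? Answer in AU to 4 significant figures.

r₂ = 1.070 AU

In km: r₁ = 4.07 × 1.496×10^8 = 6.08872×10^8 km.
Transfer time t = 2.060 years × 365.25 × 86400 s = 6.5008656×10^7 s, and t = π√(a_t³/μ).
So a_t = (μ t²/π²)^(1/3) = (1.327×10^11 × (6.5008656×10^7)² / π²)^(1/3) = 3.8445×10^8 km.
Since a_t = (r₁ + r₂)/2, r₂ = 2a_t − r₁ = 2×3.8445×10^8 − 6.08872×10^8 = 1.60028×10^8 km.
In AU: r₂ = 1.60028×10^8 / 1.496×10^8 = 1.070 AU.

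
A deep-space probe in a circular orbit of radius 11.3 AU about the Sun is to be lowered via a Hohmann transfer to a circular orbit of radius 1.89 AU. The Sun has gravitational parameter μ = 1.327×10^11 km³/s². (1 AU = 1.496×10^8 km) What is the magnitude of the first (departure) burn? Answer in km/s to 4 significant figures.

In km: r₁ = 11.3 × 1.496×10^8 = 1.69048×10^9 km; r₂ = 1.89 × 1.496×10^8 = 2.82744×10^8 km.
Semi-major axis of the transfer orbit: a_t = (1.69048×10^9 + 2.82744×10^8)/2 = 9.86612×10^8 km.
Circular speed at r = 1.69048×10^9 km: v_c = √(μ/r) = 8.860 km/s.
Transfer-orbit speed at the same r (vis-viva, a = a_t): v_t = √[μ(2/r − 1/a_t)] = 4.743 km/s.
Δv₁ = |v_t − v_c| = |4.743 − 8.860| = 4.117 km/s.

Δv₁ = 4.117 km/s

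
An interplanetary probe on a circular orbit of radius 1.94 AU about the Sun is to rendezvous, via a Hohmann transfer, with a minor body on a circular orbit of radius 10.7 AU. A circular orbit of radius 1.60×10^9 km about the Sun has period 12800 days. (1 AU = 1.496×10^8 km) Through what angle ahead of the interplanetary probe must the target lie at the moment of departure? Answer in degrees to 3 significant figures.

From Kepler's third law T² = 4π²r³/μ at r = 1.60×10^9 km, T = 12800 days = 12800 × 86400 s = 1.10592×10^9 s: μ = 4π²r³/T² = 1.32212×10^11 km³/s².
In km: r₁ = 1.94 × 1.496×10^8 = 2.90224×10^8 km; r₂ = 10.7 × 1.496×10^8 = 1.60072×10^9 km.
The Hohmann ellipse has a_t = (r₁ + r₂)/2 = 9.45472×10^8 km.
The half-period of the transfer ellipse is t = π√(a_t³/μ) = 2.5118×10^8 s.
Target angular speed ω₂ = √(μ/r₂³) = 5.6776×10^-9 rad/s.
Angle swept by the target during transfer: ω₂·t = 1.4261 rad = 81.71°.
The interplanetary probe traverses 180° on the transfer ellipse, so the target must lead by 180° − 81.71° = 98.3°.

φ = 98.3°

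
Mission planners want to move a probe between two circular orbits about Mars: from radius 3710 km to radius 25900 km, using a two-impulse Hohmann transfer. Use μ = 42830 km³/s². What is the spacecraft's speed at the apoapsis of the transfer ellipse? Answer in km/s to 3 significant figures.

v = 0.644 km/s

Semi-major axis of the transfer orbit: a_t = (3710 + 25900)/2 = 14805 km.
The apoapsis of the transfer ellipse is at r = 25900 km.
Applying v² = μ(2/r − 1/a_t): v = 0.6437 km/s.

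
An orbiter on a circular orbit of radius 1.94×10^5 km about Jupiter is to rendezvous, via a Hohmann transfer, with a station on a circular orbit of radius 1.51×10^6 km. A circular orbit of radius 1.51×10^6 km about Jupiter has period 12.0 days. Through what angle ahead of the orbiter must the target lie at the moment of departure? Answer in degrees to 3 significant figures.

From Kepler's third law T² = 4π²r³/μ at r = 1.51×10^6 km, T = 12.0 days = 12.0 × 86400 s = 1.0368×10^6 s: μ = 4π²r³/T² = 1.26445×10^8 km³/s².
Transfer-ellipse semi-major axis a_t = (r₁ + r₂)/2 = (1.940×10^5 + 1.510×10^6)/2 = 8.520×10^5 km.
Transfer time t = π√(a_t³/μ) = 2.1971×10^5 s.
The target's mean motion on its circular orbit is ω₂ = √(μ/r₂³) = 6.0602×10^-6 rad/s.
Angle swept by the target during transfer: ω₂·t = 1.3315 rad = 76.29°.
Arrival is 180° from departure on the ellipse, so φ = 180° − 76.29° = 104°.

φ = 104°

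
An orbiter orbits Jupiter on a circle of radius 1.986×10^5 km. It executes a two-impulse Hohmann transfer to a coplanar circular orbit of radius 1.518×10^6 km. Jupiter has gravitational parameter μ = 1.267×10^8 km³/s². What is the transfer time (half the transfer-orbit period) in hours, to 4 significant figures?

The Hohmann ellipse has a_t = (r₁ + r₂)/2 = 8.583×10^5 km.
Half the transfer-orbit period gives t = π√(a_t³/μ) = 2.2193×10^5 s.
Converting: 2.2193×10^5 s ÷ 3600 s/hour = 61.65 hours.

t = 61.65 hours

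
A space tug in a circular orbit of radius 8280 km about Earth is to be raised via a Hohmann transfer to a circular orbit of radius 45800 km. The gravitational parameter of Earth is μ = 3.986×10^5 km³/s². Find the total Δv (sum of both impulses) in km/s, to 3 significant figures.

Δv = 3.41 km/s

The Hohmann ellipse has a_t = (r₁ + r₂)/2 = 27040 km.
At r₁ the circular-orbit speed is v₁ = √(μ/r₁) = 6.9383 km/s.
On the transfer ellipse at r₁, vis-viva equation gives v_p = √[μ(2/r₁ − 1/a_t)] = 9.0299 km/s.
First burn Δv₁ = |v_p − v₁| = 2.0916 km/s.
At r₂, v₂ = √(μ/r₂) = 2.9501 km/s.
Transfer-orbit speed at r₂: v_a = √[μ(2/r₂ − 1/a_t)] = 1.6325 km/s.
Second burn Δv₂ = |v₂ − v_a| = 1.3176 km/s.
Δv = Δv₁ + Δv₂ = 2.0916 + 1.3176 = 3.409 km/s.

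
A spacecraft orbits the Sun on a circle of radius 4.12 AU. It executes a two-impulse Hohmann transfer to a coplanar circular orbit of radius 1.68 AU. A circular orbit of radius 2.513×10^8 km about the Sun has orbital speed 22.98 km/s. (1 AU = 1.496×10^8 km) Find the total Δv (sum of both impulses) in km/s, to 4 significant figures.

From the circular-orbit relation v² = μ/r at r = 2.513×10^8 km: μ = v²r = (22.98)² × 2.513×10^8 = 1.32707×10^11 km³/s².
In km: r₁ = 4.12 × 1.496×10^8 = 6.16352×10^8 km; r₂ = 1.68 × 1.496×10^8 = 2.51328×10^8 km.
Transfer-ellipse semi-major axis a_t = (r₁ + r₂)/2 = (6.16352×10^8 + 2.51328×10^8)/2 = 4.3384×10^8 km.
At r₁ the circular-orbit speed is v₁ = √(μ/r₁) = 14.673 km/s.
Transfer-orbit speed at r₁ (v² = μ(2/r − 1/a)): v_a = √[μ(2/r₁ − 1/a_t)] = 11.168 km/s.
First burn Δv₁ = |v_a − v₁| = 3.505 km/s.
Circular speed at r₂: v₂ = √(μ/r₂) = 22.98 km/s.
Transfer-orbit speed at r₂: v_p = √[μ(2/r₂ − 1/a_t)] = 27.39 km/s.
Second burn Δv₂ = |v₂ − v_p| = 4.410 km/s.
Δv = Δv₁ + Δv₂ = 3.505 + 4.410 = 7.915 km/s.

Δv = 7.915 km/s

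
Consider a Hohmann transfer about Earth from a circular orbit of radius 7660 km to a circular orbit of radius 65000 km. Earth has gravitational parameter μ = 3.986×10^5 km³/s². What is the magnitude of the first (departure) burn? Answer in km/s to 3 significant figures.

Semi-major axis of the transfer orbit: a_t = (7660 + 65000)/2 = 36330 km.
Circular speed at r = 7660 km: v_c = √(μ/r) = 7.214 km/s.
Transfer-orbit speed at the same r (vis-viva, a = a_t): v_t = √[μ(2/r − 1/a_t)] = 9.649 km/s.
Δv₁ = |v_t − v_c| = |9.649 − 7.214| = 2.435 km/s.

Δv₁ = 2.44 km/s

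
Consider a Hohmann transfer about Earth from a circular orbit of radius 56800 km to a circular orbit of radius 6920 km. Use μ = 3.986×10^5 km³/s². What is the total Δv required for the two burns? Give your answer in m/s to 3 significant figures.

Transfer-ellipse semi-major axis a_t = (r₁ + r₂)/2 = (56800 + 6920)/2 = 31860 km.
Circular speed at r₁: v₁ = √(μ/r₁) = √(3.986×10^5/56800) = 2.6491 km/s.
Transfer-orbit speed at r₁ (vis-viva equation): v_a = √[μ(2/r₁ − 1/a_t)] = 1.2346 km/s.
First burn Δv₁ = |v_a − v₁| = 1.4145 km/s.
At r₂, v₂ = √(μ/r₂) = 7.589543 km/s.
Transfer-orbit speed at r₂: v_p = √[μ(2/r₂ − 1/a_t)] = 10.13367 km/s.
Second burn Δv₂ = |v₂ − v_p| = 2.5441 km/s.
Δv = Δv₁ + Δv₂ = 1.4145 + 2.5441 = 3.959 km/s.

Δv = 3960 m/s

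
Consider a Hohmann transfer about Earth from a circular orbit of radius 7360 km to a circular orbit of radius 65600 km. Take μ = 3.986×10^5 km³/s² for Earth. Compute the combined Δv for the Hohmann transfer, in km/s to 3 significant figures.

The Hohmann ellipse has a_t = (r₁ + r₂)/2 = 36480 km.
Circular speed at r₁: v₁ = √(μ/r₁) = √(3.986×10^5/7360) = 7.3592 km/s.
On the transfer ellipse at r₁, v² = μ(2/r − 1/a) gives v_p = √[μ(2/r₁ − 1/a_t)] = 9.8686 km/s.
First burn Δv₁ = |v_p − v₁| = 2.509 km/s.
At r₂, v₂ = √(μ/r₂) = 2.465 km/s.
Transfer-orbit speed at r₂: v_a = √[μ(2/r₂ − 1/a_t)] = 1.107 km/s.
Second burn Δv₂ = |v₂ − v_a| = 1.358 km/s.
Δv = Δv₁ + Δv₂ = 2.509 + 1.358 = 3.867 km/s.

Δv = 3.87 km/s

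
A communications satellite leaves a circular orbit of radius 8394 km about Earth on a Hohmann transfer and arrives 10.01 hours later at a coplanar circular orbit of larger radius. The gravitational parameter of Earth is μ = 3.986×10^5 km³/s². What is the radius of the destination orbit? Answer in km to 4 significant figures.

r₂ = 66470 km

Transfer time t = 10.01 hours = 36036 s, and t = π√(a_t³/μ).
So a_t = (μ t²/π²)^(1/3) = (3.986×10^5 × (36036)² / π²)^(1/3) = 37431 km.
Since a_t = (r₁ + r₂)/2, r₂ = 2a_t − r₁ = 2×37431 − 8394 = 66468 km.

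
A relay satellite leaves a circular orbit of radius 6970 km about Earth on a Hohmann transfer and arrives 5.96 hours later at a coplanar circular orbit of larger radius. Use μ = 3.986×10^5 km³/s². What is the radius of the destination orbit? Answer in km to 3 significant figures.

r₂ = 46000 km

Transfer time t = 5.96 hours = 21456 s, and t = π√(a_t³/μ).
So a_t = (μ t²/π²)^(1/3) = (3.986×10^5 × (21456)² / π²)^(1/3) = 26492 km.
Since a_t = (r₁ + r₂)/2, r₂ = 2a_t − r₁ = 2×26492 − 6970 = 46014 km.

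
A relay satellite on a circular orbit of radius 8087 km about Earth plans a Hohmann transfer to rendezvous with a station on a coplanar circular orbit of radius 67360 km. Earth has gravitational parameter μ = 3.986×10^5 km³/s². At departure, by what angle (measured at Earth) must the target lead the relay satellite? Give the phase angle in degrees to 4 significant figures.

Transfer-ellipse semi-major axis a_t = (r₁ + r₂)/2 = (8087 + 67360)/2 = 37723.5 km.
Transfer time t = π√(a_t³/μ) = 36460 s.
The target's mean motion on its circular orbit is ω₂ = √(μ/r₂³) = 3.611×10^-5 rad/s.
Angle swept by the target during transfer: ω₂·t = 1.3166 rad = 75.44°.
Arrival is 180° from departure on the ellipse, so φ = 180° − 75.44° = 104.6°.

φ = 104.6°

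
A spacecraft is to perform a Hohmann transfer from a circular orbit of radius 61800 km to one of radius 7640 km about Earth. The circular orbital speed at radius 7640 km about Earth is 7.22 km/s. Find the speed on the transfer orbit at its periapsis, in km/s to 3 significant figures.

v = 9.63 km/s

From the circular-orbit relation v² = μ/r at r = 7640 km: μ = v²r = (7.22)² × 7640 = 3.98261×10^5 km³/s².
The Hohmann ellipse has a_t = (r₁ + r₂)/2 = 34720 km.
The periapsis of the transfer ellipse is at r = 7640 km.
From the vis-viva equation, v = √[μ(2/r − 1/a_t)] = 9.633 km/s.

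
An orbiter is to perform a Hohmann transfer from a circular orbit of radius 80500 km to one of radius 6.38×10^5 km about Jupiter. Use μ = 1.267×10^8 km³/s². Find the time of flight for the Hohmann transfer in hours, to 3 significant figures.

Semi-major axis of the transfer orbit: a_t = (80500 + 6.380×10^5)/2 = 3.5925×10^5 km.
Half the transfer-orbit period gives t = π√(a_t³/μ) = 60100 s.
Converting: 60100 s ÷ 3600 s/hour = 16.7 hours.

t = 16.7 hours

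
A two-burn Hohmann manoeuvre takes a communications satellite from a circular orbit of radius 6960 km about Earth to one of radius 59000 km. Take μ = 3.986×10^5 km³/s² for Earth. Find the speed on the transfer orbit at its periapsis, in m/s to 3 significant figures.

v = 10100 m/s

The Hohmann ellipse has a_t = (r₁ + r₂)/2 = 32980 km.
At periapsis, r = 6960 km.
From the vis-viva equation, v = √[μ(2/r − 1/a_t)] = 10.12 km/s.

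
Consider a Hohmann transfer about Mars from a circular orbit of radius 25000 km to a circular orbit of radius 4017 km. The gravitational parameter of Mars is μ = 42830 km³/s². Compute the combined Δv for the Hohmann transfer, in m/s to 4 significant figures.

Semi-major axis of the transfer orbit: a_t = (25000 + 4017)/2 = 14508.5 km.
Circular speed at r₁: v₁ = √(μ/r₁) = √(42830/25000) = 1.3089 km/s.
Transfer-orbit speed at r₁ (vis-viva equation): v_a = √[μ(2/r₁ − 1/a_t)] = 0.68872 km/s.
First burn Δv₁ = |v_a − v₁| = 0.6202 km/s.
At r₂, v₂ = √(μ/r₂) = 3.265 km/s.
Transfer-orbit speed at r₂: v_p = √[μ(2/r₂ − 1/a_t)] = 4.286 km/s.
Second burn Δv₂ = |v₂ − v_p| = 1.021 km/s.
Δv = Δv₁ + Δv₂ = 0.6202 + 1.021 = 1.641 km/s.

Δv = 1641 m/s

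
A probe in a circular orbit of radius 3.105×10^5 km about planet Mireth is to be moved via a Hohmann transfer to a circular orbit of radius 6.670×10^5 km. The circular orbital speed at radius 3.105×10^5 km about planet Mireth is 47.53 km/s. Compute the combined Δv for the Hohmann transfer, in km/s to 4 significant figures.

Δv = 14.58 km/s

From the circular-orbit relation v² = μ/r at r = 3.105×10^5 km: μ = v²r = (47.53)² × 3.105×10^5 = 7.01451×10^8 km³/s².
Semi-major axis of the transfer orbit: a_t = (3.105×10^5 + 6.670×10^5)/2 = 4.8875×10^5 km.
At r₁ the circular-orbit speed is v₁ = √(μ/r₁) = 47.530 km/s.
Transfer-orbit speed at r₁ (v² = μ(2/r − 1/a)): v_p = √[μ(2/r₁ − 1/a_t)] = 55.525 km/s.
First burn Δv₁ = |v_p − v₁| = 7.995 km/s.
Circular speed at r₂: v₂ = √(μ/r₂) = 32.429 km/s.
Transfer-orbit speed at r₂: v_a = √[μ(2/r₂ − 1/a_t)] = 25.848 km/s.
Second burn Δv₂ = |v₂ − v_a| = 6.581 km/s.
Δv = Δv₁ + Δv₂ = 7.995 + 6.581 = 14.58 km/s.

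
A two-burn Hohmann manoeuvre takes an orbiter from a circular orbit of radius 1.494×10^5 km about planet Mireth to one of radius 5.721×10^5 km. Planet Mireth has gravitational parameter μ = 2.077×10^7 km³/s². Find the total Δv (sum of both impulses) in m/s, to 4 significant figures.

Transfer-ellipse semi-major axis a_t = (r₁ + r₂)/2 = (1.494×10^5 + 5.721×10^5)/2 = 3.6075×10^5 km.
At r₁ the circular-orbit speed is v₁ = √(μ/r₁) = 11.791 km/s.
On the transfer ellipse at r₁, vis-viva equation gives v_p = √[μ(2/r₁ − 1/a_t)] = 14.848 km/s.
First burn Δv₁ = |v_p − v₁| = 3.057 km/s.
Circular speed at r₂: v₂ = √(μ/r₂) = 6.0253 km/s.
Transfer-orbit speed at r₂: v_a = √[μ(2/r₂ − 1/a_t)] = 3.8775 km/s.
Second burn Δv₂ = |v₂ − v_a| = 2.148 km/s.
Δv = Δv₁ + Δv₂ = 3.057 + 2.148 = 5.205 km/s.

Δv = 5205 m/s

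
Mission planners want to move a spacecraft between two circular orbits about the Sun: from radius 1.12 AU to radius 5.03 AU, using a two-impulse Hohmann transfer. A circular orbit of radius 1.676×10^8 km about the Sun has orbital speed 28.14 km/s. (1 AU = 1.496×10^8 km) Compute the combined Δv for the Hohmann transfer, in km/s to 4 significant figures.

From the circular-orbit relation v² = μ/r at r = 1.676×10^8 km: μ = v²r = (28.14)² × 1.676×10^8 = 1.32716×10^11 km³/s².
In km: r₁ = 1.12 × 1.496×10^8 = 1.67552×10^8 km; r₂ = 5.03 × 1.496×10^8 = 7.52488×10^8 km.
Semi-major axis of the transfer orbit: a_t = (1.67552×10^8 + 7.52488×10^8)/2 = 4.6002×10^8 km.
At r₁ the circular-orbit speed is v₁ = √(μ/r₁) = 28.144 km/s.
Transfer-orbit speed at r₁ (v² = μ(2/r − 1/a)): v_p = √[μ(2/r₁ − 1/a_t)] = 35.995 km/s.
First burn Δv₁ = |v_p − v₁| = 7.851 km/s.
Circular speed at r₂: v₂ = √(μ/r₂) = 13.2804 km/s.
Transfer-orbit speed at r₂: v_a = √[μ(2/r₂ − 1/a_t)] = 8.01489 km/s.
Second burn Δv₂ = |v₂ − v_a| = 5.266 km/s.
Δv = Δv₁ + Δv₂ = 7.851 + 5.266 = 13.12 km/s.

Δv = 13.12 km/s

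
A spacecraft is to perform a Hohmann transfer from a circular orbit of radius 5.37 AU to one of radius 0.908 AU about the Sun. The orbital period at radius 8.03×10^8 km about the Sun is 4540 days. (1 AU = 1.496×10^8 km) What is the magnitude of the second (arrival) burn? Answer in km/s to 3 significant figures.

Δv₂ = 9.63 km/s

From Kepler's third law T² = 4π²r³/μ at r = 8.03×10^8 km, T = 4540 days = 4540 × 86400 s = 3.92256×10^8 s: μ = 4π²r³/T² = 1.32852×10^11 km³/s².
In km: r₁ = 5.37 × 1.496×10^8 = 8.03352×10^8 km; r₂ = 0.908 × 1.496×10^8 = 1.358368×10^8 km.
The Hohmann ellipse has a_t = (r₁ + r₂)/2 = 4.695944×10^8 km.
Circular speed at r = 1.358368×10^8 km: v_c = √(μ/r) = 31.273 km/s.
Transfer-orbit speed at the same r (vis-viva, a = a_t): v_t = √[μ(2/r − 1/a_t)] = 40.904 km/s.
Δv₂ = |v_t − v_c| = |40.904 − 31.273| = 9.631 km/s.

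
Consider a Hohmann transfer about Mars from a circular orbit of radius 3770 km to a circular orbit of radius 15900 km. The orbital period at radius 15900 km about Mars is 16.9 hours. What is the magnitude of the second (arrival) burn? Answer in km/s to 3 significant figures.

From Kepler's third law T² = 4π²r³/μ at r = 15900 km, T = 16.9 hours = 16.9 × 3600 s = 60840 s: μ = 4π²r³/T² = 42871.9 km³/s².
Semi-major axis of the transfer orbit: a_t = (3770 + 15900)/2 = 9835 km.
Circular speed at r = 15900 km: v_c = √(μ/r) = 1.64206 km/s.
Transfer-orbit speed at the same r (vis-viva, a = a_t): v_t = √[μ(2/r − 1/a_t)] = 1.01665 km/s.
Δv₂ = |v_t − v_c| = |1.01665 − 1.64206| = 0.6254 km/s.

Δv₂ = 0.625 km/s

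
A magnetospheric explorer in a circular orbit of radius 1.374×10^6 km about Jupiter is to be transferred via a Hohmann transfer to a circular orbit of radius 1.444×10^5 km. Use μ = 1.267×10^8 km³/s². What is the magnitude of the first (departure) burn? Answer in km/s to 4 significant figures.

Δv₁ = 5.415 km/s

Semi-major axis of the transfer orbit: a_t = (1.374×10^6 + 1.444×10^5)/2 = 7.592×10^5 km.
On the circular orbit at r = 1.374×10^6 km, v_c = √(μ/r) = 9.603 km/s.
Transfer-orbit speed at the same r (vis-viva, a = a_t): v_t = √[μ(2/r − 1/a_t)] = 4.188 km/s.
Δv₁ = |v_t − v_c| = |4.188 − 9.603| = 5.415 km/s.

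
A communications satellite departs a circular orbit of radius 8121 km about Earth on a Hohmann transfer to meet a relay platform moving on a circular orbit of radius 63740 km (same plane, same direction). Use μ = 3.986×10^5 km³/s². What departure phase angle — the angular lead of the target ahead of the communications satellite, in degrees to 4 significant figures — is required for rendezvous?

Transfer-ellipse semi-major axis a_t = (r₁ + r₂)/2 = (8121 + 63740)/2 = 35930.5 km.
Transfer time t = π√(a_t³/μ) = 33890 s.
Target angular speed ω₂ = √(μ/r₂³) = 3.9233×10^-5 rad/s.
Angle swept by the target during transfer: ω₂·t = 1.3296 rad = 76.18°.
Arrival is 180° from departure on the ellipse, so φ = 180° − 76.18° = 103.8°.

φ = 103.8°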